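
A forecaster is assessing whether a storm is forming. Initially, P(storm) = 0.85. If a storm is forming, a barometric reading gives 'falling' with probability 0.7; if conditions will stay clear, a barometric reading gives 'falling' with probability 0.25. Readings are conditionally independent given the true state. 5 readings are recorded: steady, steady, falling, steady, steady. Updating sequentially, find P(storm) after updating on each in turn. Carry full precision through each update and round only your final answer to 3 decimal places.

After 'steady': P(storm) = 0.3·0.8500 / (0.3·0.8500 + 0.75·0.1500) ≈ 0.6939
After 'steady': P(storm) = 0.3·0.6939 / (0.3·0.6939 + 0.75·0.3061) ≈ 0.4755
After 'falling': P(storm) = 0.7·0.4755 / (0.7·0.4755 + 0.25·0.5245) ≈ 0.7174
After 'steady': P(storm) = 0.3·0.7174 / (0.3·0.7174 + 0.75·0.2826) ≈ 0.5038
After 'steady': P(storm) = 0.3·0.5038 / (0.3·0.5038 + 0.75·0.4962) ≈ 0.2889

0.289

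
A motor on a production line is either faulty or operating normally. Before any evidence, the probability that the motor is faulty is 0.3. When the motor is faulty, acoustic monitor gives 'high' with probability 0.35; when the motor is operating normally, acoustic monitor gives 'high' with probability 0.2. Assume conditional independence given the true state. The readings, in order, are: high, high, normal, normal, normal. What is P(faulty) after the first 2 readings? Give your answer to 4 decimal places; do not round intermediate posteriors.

0.5676

After 'high': P(faulty) = 0.35·0.3000 / (0.35·0.3000 + 0.2·0.7000) ≈ 0.4286
After 'high': P(faulty) = 0.35·0.4286 / (0.35·0.4286 + 0.2·0.5714) ≈ 0.5676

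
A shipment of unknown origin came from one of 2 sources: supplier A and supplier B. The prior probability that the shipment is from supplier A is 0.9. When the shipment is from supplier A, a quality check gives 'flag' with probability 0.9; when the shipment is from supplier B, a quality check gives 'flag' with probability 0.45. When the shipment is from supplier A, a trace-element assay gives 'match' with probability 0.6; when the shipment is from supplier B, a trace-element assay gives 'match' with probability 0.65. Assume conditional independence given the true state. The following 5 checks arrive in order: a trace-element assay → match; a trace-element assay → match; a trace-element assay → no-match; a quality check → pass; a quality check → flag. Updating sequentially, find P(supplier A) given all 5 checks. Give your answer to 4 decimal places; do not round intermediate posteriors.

After a trace-element assay='match': P(supplier A) = 0.6·0.9000 / (0.6·0.9000 + 0.65·0.1000) ≈ 0.8926
After a trace-element assay='match': P(supplier A) = 0.6·0.8926 / (0.6·0.8926 + 0.65·0.1074) ≈ 0.8846
After a trace-element assay='no-match': P(supplier A) = 0.4·0.8846 / (0.4·0.8846 + 0.35·0.1154) ≈ 0.8976
After a quality check='pass': P(supplier A) = 0.1·0.8976 / (0.1·0.8976 + 0.55·0.1024) ≈ 0.6144
After a quality check='flag': P(supplier A) = 0.9·0.6144 / (0.9·0.6144 + 0.45·0.3856) ≈ 0.7612

0.7612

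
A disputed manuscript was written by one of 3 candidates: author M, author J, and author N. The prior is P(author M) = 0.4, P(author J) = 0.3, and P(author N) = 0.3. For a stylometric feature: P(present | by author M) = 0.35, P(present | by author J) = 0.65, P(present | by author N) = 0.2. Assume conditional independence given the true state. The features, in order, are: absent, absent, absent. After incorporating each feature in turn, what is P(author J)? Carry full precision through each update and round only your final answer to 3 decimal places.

0.047

After 'absent': normaliser = 0.65·0.4000 + 0.35·0.3000 + 0.8·0.3000; P(author M) ≈ 0.4298, P(author J) ≈ 0.1736, P(author N) ≈ 0.3967
After 'absent': normaliser = 0.65·0.4298 + 0.35·0.1736 + 0.8·0.3967; P(author M) ≈ 0.4249, P(author J) ≈ 0.0924, P(author N) ≈ 0.4827
After 'absent': normaliser = 0.65·0.4249 + 0.35·0.0924 + 0.8·0.4827; P(author M) ≈ 0.3976, P(author J) ≈ 0.0466, P(author N) ≈ 0.5559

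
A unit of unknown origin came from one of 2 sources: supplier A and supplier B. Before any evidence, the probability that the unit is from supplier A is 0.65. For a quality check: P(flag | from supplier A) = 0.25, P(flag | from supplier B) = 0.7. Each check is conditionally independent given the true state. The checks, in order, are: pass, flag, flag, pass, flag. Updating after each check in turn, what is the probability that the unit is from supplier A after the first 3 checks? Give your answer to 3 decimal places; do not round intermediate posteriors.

After 'pass': P(supplier A) = 0.75·0.6500 / (0.75·0.6500 + 0.3·0.3500) ≈ 0.8228
After 'flag': P(supplier A) = 0.25·0.8228 / (0.25·0.8228 + 0.7·0.1772) ≈ 0.6238
After 'flag': P(supplier A) = 0.25·0.6238 / (0.25·0.6238 + 0.7·0.3762) ≈ 0.3719

0.372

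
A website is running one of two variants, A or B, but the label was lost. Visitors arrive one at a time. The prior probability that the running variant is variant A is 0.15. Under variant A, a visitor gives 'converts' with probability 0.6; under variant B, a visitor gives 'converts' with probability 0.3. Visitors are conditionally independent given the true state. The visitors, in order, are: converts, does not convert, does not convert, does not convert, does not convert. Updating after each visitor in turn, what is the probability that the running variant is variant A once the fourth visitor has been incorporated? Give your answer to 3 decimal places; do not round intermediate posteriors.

0.062

Each posterior becomes the prior for the next update.
After 'converts': P(A) = 0.6·0.1500 / (0.6·0.1500 + 0.3·0.8500) ≈ 0.2609
After 'does not convert': P(A) = 0.4·0.2609 / (0.4·0.2609 + 0.7·0.7391) ≈ 0.1678
After 'does not convert': P(A) = 0.4·0.1678 / (0.4·0.1678 + 0.7·0.8322) ≈ 0.1033
After 'does not convert': P(A) = 0.4·0.1033 / (0.4·0.1033 + 0.7·0.8967) ≈ 0.0618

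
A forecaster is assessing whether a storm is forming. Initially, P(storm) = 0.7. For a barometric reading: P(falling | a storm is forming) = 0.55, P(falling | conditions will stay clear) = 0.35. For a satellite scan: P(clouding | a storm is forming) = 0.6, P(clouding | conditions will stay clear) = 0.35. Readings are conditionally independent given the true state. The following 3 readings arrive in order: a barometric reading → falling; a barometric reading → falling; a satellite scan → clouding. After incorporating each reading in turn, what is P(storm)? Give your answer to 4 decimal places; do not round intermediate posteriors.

0.9081

After a barometric reading='falling': P(storm) = 0.55·0.7000 / (0.55·0.7000 + 0.35·0.3000) ≈ 0.7857
After a barometric reading='falling': P(storm) = 0.55·0.7857 / (0.55·0.7857 + 0.35·0.2143) ≈ 0.8521
After a satellite scan='clouding': P(storm) = 0.6·0.8521 / (0.6·0.8521 + 0.35·0.1479) ≈ 0.9081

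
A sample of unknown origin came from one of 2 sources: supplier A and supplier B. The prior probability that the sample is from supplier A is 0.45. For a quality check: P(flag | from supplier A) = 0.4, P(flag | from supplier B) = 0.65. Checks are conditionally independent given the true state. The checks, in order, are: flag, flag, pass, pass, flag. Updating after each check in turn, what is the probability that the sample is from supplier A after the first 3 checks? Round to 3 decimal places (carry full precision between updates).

Each posterior becomes the prior for the next update.
After 'flag': P(supplier A) = 0.4·0.4500 / (0.4·0.4500 + 0.65·0.5500) ≈ 0.3349
After 'flag': P(supplier A) = 0.4·0.3349 / (0.4·0.3349 + 0.65·0.6651) ≈ 0.2366
After 'pass': P(supplier A) = 0.6·0.2366 / (0.6·0.2366 + 0.35·0.7634) ≈ 0.3469

0.347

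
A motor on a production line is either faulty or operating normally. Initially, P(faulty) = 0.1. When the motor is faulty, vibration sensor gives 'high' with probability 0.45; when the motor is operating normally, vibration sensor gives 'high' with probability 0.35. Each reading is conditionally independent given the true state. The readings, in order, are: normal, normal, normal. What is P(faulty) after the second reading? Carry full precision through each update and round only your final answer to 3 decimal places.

0.074

After 'normal': P(faulty) = 0.55·0.1000 / (0.55·0.1000 + 0.65·0.9000) ≈ 0.0859
After 'normal': P(faulty) = 0.55·0.0859 / (0.55·0.0859 + 0.65·0.9141) ≈ 0.0737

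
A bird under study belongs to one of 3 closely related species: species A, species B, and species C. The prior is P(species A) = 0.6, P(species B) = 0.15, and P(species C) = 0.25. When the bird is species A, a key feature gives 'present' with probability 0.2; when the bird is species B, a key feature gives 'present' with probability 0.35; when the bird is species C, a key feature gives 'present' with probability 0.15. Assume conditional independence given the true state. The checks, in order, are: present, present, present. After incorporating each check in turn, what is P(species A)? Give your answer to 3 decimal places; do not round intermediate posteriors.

0.398

Each posterior becomes the prior for the next update.
After 'present': normaliser = 0.2·0.6000 + 0.35·0.1500 + 0.15·0.2500; P(species A) ≈ 0.5714, P(species B) ≈ 0.2500, P(species C) ≈ 0.1786
After 'present': normaliser = 0.2·0.5714 + 0.35·0.2500 + 0.15·0.1786; P(species A) ≈ 0.5000, P(species B) ≈ 0.3828, P(species C) ≈ 0.1172
After 'present': normaliser = 0.2·0.5000 + 0.35·0.3828 + 0.15·0.1172; P(species A) ≈ 0.3975, P(species B) ≈ 0.5326, P(species C) ≈ 0.0699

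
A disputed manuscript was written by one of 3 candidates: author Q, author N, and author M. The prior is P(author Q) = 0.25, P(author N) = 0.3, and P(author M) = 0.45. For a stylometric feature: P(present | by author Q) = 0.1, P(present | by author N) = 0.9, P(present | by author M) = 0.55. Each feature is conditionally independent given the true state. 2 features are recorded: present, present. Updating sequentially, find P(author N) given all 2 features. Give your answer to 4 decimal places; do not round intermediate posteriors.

0.6368

After 'present': normaliser = 0.1·0.2500 + 0.9·0.3000 + 0.55·0.4500; P(author Q) ≈ 0.0461, P(author N) ≈ 0.4977, P(author M) ≈ 0.4562
After 'present': normaliser = 0.1·0.0461 + 0.9·0.4977 + 0.55·0.4562; P(author Q) ≈ 0.0066, P(author N) ≈ 0.6368, P(author M) ≈ 0.3567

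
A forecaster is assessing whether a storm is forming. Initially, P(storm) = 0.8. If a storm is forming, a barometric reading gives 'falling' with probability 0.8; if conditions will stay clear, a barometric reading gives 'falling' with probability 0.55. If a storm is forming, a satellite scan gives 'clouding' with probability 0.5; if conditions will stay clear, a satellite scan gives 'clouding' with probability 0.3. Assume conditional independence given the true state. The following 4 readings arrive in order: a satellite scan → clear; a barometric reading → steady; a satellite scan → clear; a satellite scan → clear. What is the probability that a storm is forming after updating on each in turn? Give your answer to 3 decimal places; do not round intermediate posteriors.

After a satellite scan='clear': P(storm) = 0.5·0.8000 / (0.5·0.8000 + 0.7·0.2000) ≈ 0.7407
After a barometric reading='steady': P(storm) = 0.2·0.7407 / (0.2·0.7407 + 0.45·0.2593) ≈ 0.5594
After a satellite scan='clear': P(storm) = 0.5·0.5594 / (0.5·0.5594 + 0.7·0.4406) ≈ 0.4756
After a satellite scan='clear': P(storm) = 0.5·0.4756 / (0.5·0.4756 + 0.7·0.5244) ≈ 0.3932

0.393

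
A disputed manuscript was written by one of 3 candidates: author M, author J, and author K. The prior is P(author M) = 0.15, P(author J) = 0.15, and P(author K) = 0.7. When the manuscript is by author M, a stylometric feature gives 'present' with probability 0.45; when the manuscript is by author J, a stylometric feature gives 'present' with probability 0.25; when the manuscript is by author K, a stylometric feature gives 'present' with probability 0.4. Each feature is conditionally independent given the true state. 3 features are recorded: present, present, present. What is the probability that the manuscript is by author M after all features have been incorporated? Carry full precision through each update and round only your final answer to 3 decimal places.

0.225

After 'present': normaliser = 0.45·0.1500 + 0.25·0.1500 + 0.4·0.7000; P(author M) ≈ 0.1753, P(author J) ≈ 0.0974, P(author K) ≈ 0.7273
After 'present': normaliser = 0.45·0.1753 + 0.25·0.0974 + 0.4·0.7273; P(author M) ≈ 0.2002, P(author J) ≈ 0.0618, P(author K) ≈ 0.7381
After 'present': normaliser = 0.45·0.2002 + 0.25·0.0618 + 0.4·0.7381; P(author M) ≈ 0.2248, P(author J) ≈ 0.0385, P(author K) ≈ 0.7367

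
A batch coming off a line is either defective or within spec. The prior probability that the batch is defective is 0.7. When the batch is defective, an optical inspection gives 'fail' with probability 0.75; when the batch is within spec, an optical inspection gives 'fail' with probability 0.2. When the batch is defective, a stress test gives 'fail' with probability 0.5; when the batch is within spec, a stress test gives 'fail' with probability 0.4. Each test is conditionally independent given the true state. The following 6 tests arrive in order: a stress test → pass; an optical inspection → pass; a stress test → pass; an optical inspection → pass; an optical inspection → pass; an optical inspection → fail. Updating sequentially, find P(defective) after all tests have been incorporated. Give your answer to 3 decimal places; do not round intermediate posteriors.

After a stress test='pass': P(defective) = 0.5·0.7000 / (0.5·0.7000 + 0.6·0.3000) ≈ 0.6604
After an optical inspection='pass': P(defective) = 0.25·0.6604 / (0.25·0.6604 + 0.8·0.3396) ≈ 0.3780
After a stress test='pass': P(defective) = 0.5·0.3780 / (0.5·0.3780 + 0.6·0.6220) ≈ 0.3362
After an optical inspection='pass': P(defective) = 0.25·0.3362 / (0.25·0.3362 + 0.8·0.6638) ≈ 0.1366
After an optical inspection='pass': P(defective) = 0.25·0.1366 / (0.25·0.1366 + 0.8·0.8634) ≈ 0.0471
After an optical inspection='fail': P(defective) = 0.75·0.0471 / (0.75·0.0471 + 0.2·0.9529) ≈ 0.1564

0.156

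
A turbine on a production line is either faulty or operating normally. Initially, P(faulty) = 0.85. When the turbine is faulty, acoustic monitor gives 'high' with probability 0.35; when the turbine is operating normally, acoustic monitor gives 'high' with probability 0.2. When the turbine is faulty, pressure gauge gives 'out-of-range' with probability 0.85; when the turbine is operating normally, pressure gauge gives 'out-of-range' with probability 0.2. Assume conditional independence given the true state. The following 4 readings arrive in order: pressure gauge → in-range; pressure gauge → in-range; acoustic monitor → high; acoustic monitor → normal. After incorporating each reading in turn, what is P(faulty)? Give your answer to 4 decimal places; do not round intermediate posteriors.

After pressure gauge='in-range': P(faulty) = 0.15·0.8500 / (0.15·0.8500 + 0.8·0.1500) ≈ 0.5152
After pressure gauge='in-range': P(faulty) = 0.15·0.5152 / (0.15·0.5152 + 0.8·0.4848) ≈ 0.1661
After acoustic monitor='high': P(faulty) = 0.35·0.1661 / (0.35·0.1661 + 0.2·0.8339) ≈ 0.2585
After acoustic monitor='normal': P(faulty) = 0.65·0.2585 / (0.65·0.2585 + 0.8·0.7415) ≈ 0.2207

0.2207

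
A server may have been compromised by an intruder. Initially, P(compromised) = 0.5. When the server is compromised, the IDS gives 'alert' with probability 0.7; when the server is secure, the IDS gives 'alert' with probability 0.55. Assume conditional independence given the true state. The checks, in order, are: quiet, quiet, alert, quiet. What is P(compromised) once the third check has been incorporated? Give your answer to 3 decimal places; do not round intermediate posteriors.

0.361

After 'quiet': P(compromised) = 0.3·0.5000 / (0.3·0.5000 + 0.45·0.5000) ≈ 0.4000
After 'quiet': P(compromised) = 0.3·0.4000 / (0.3·0.4000 + 0.45·0.6000) ≈ 0.3077
After 'alert': P(compromised) = 0.7·0.3077 / (0.7·0.3077 + 0.55·0.6923) ≈ 0.3613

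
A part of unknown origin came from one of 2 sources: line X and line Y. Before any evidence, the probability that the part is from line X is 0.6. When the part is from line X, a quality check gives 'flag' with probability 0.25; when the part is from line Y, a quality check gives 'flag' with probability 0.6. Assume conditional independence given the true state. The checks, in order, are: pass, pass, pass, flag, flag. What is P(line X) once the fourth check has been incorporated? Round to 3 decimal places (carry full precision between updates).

Each posterior becomes the prior for the next update.
After 'pass': P(line X) = 0.75·0.6000 / (0.75·0.6000 + 0.4·0.4000) ≈ 0.7377
After 'pass': P(line X) = 0.75·0.7377 / (0.75·0.7377 + 0.4·0.2623) ≈ 0.8406
After 'pass': P(line X) = 0.75·0.8406 / (0.75·0.8406 + 0.4·0.1594) ≈ 0.9082
After 'flag': P(line X) = 0.25·0.9082 / (0.25·0.9082 + 0.6·0.0918) ≈ 0.8047

0.805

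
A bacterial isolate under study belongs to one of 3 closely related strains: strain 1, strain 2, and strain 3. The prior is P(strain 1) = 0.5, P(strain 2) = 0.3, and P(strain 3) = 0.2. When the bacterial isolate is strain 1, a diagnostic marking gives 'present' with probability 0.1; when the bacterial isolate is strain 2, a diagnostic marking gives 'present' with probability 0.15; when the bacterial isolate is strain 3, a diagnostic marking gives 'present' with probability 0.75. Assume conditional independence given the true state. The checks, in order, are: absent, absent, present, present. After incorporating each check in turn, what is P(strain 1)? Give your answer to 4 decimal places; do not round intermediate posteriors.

Each posterior becomes the prior for the next update.
After 'absent': normaliser = 0.9·0.5000 + 0.85·0.3000 + 0.25·0.2000; P(strain 1) ≈ 0.5960, P(strain 2) ≈ 0.3377, P(strain 3) ≈ 0.0662
After 'absent': normaliser = 0.9·0.5960 + 0.85·0.3377 + 0.25·0.0662; P(strain 1) ≈ 0.6385, P(strain 2) ≈ 0.3417, P(strain 3) ≈ 0.0197
After 'present': normaliser = 0.1·0.6385 + 0.15·0.3417 + 0.75·0.0197; P(strain 1) ≈ 0.4916, P(strain 2) ≈ 0.3946, P(strain 3) ≈ 0.1138
After 'present': normaliser = 0.1·0.4916 + 0.15·0.3946 + 0.75·0.1138; P(strain 1) ≈ 0.2538, P(strain 2) ≈ 0.3056, P(strain 3) ≈ 0.4406

0.2538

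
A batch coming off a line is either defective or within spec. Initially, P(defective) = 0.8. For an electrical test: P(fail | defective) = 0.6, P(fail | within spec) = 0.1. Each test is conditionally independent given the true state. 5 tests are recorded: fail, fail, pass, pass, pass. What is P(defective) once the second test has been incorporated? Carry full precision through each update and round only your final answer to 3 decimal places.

Apply Bayes' rule sequentially, carrying P(defective) forward.
After 'fail': P(defective) = 0.6·0.8000 / (0.6·0.8000 + 0.1·0.2000) ≈ 0.9600
After 'fail': P(defective) = 0.6·0.9600 / (0.6·0.9600 + 0.1·0.0400) ≈ 0.9931

0.993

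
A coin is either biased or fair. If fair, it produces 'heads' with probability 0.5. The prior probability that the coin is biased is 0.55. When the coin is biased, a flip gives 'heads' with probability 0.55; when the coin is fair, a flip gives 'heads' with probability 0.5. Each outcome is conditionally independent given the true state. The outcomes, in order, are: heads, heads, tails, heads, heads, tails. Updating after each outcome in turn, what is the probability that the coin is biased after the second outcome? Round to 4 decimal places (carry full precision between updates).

Apply Bayes' rule sequentially, carrying P(biased) forward.
After 'heads': P(biased) = 0.55·0.5500 / (0.55·0.5500 + 0.5·0.4500) ≈ 0.5735
After 'heads': P(biased) = 0.55·0.5735 / (0.55·0.5735 + 0.5·0.4265) ≈ 0.5966

0.5966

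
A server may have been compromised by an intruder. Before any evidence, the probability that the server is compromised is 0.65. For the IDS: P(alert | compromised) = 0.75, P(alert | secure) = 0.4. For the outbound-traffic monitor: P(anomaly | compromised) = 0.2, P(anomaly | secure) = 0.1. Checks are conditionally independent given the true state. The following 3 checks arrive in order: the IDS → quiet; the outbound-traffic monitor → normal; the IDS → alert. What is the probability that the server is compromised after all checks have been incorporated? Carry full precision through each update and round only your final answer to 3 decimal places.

0.563

After the IDS='quiet': P(compromised) = 0.25·0.6500 / (0.25·0.6500 + 0.6·0.3500) ≈ 0.4362
After the outbound-traffic monitor='normal': P(compromised) = 0.8·0.4362 / (0.8·0.4362 + 0.9·0.5638) ≈ 0.4075
After the IDS='alert': P(compromised) = 0.75·0.4075 / (0.75·0.4075 + 0.4·0.5925) ≈ 0.5633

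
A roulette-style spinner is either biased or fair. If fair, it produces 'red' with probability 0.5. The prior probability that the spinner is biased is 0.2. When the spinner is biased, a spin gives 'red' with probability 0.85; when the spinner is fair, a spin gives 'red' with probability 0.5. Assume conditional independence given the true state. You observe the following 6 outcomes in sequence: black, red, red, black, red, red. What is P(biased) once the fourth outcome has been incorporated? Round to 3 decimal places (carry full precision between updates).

After 'black': P(biased) = 0.15·0.2000 / (0.15·0.2000 + 0.5·0.8000) ≈ 0.0698
After 'red': P(biased) = 0.85·0.0698 / (0.85·0.0698 + 0.5·0.9302) ≈ 0.1131
After 'red': P(biased) = 0.85·0.1131 / (0.85·0.1131 + 0.5·0.8869) ≈ 0.1781
After 'black': P(biased) = 0.15·0.1781 / (0.15·0.1781 + 0.5·0.8219) ≈ 0.0611

0.061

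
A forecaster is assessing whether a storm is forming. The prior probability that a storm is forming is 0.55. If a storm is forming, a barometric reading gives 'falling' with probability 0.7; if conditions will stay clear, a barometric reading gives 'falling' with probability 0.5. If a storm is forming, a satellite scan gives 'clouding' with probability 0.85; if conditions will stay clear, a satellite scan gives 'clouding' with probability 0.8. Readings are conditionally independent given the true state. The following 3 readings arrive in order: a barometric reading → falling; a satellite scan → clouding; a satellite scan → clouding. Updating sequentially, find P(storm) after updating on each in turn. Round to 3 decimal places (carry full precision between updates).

0.659

After a barometric reading='falling': P(storm) = 0.7·0.5500 / (0.7·0.5500 + 0.5·0.4500) ≈ 0.6311
After a satellite scan='clouding': P(storm) = 0.85·0.6311 / (0.85·0.6311 + 0.8·0.3689) ≈ 0.6451
After a satellite scan='clouding': P(storm) = 0.85·0.6451 / (0.85·0.6451 + 0.8·0.3549) ≈ 0.6589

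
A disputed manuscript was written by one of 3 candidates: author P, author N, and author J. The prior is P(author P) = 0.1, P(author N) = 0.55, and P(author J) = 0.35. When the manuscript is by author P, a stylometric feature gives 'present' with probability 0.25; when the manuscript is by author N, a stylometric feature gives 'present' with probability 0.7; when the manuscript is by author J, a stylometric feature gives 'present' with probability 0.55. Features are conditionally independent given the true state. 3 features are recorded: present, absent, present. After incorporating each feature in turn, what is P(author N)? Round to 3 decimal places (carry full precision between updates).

0.607

After 'present': normaliser = 0.25·0.1000 + 0.7·0.5500 + 0.55·0.3500; P(author P) ≈ 0.0415, P(author N) ≈ 0.6390, P(author J) ≈ 0.3195
After 'absent': normaliser = 0.75·0.0415 + 0.3·0.6390 + 0.45·0.3195; P(author P) ≈ 0.0849, P(author N) ≈ 0.5229, P(author J) ≈ 0.3922
After 'present': normaliser = 0.25·0.0849 + 0.7·0.5229 + 0.55·0.3922; P(author P) ≈ 0.0352, P(author N) ≈ 0.6071, P(author J) ≈ 0.3577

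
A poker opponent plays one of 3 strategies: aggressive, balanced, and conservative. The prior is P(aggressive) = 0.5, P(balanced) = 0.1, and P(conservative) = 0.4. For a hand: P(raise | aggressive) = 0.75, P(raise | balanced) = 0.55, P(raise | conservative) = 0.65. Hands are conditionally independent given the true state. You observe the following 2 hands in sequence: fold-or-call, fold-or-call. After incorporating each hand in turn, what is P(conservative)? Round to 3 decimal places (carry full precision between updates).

Apply Bayes' rule sequentially, carrying P(conservative) forward.
After 'fold-or-call': normaliser = 0.25·0.5000 + 0.45·0.1000 + 0.35·0.4000; P(aggressive) ≈ 0.4032, P(balanced) ≈ 0.1452, P(conservative) ≈ 0.4516
After 'fold-or-call': normaliser = 0.25·0.4032 + 0.45·0.1452 + 0.35·0.4516; P(aggressive) ≈ 0.3109, P(balanced) ≈ 0.2015, P(conservative) ≈ 0.4876

0.488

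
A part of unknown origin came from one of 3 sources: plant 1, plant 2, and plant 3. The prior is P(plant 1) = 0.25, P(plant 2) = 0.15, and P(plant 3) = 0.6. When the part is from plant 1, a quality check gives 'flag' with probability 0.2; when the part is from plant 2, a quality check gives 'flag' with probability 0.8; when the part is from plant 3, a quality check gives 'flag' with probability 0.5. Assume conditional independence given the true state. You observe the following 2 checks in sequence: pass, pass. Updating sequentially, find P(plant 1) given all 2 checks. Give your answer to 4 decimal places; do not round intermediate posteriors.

After 'pass': normaliser = 0.8·0.2500 + 0.2·0.1500 + 0.5·0.6000; P(plant 1) ≈ 0.3774, P(plant 2) ≈ 0.0566, P(plant 3) ≈ 0.5660
After 'pass': normaliser = 0.8·0.3774 + 0.2·0.0566 + 0.5·0.5660; P(plant 1) ≈ 0.5063, P(plant 2) ≈ 0.0190, P(plant 3) ≈ 0.4747

0.5063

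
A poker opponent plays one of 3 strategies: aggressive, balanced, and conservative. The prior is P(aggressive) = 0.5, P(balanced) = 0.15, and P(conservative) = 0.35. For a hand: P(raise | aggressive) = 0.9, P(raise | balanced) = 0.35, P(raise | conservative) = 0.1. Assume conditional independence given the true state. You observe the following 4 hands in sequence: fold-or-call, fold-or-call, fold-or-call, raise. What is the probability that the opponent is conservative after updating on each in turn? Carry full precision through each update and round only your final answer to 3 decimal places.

Apply Bayes' rule sequentially, carrying P(conservative) forward.
After 'fold-or-call': normaliser = 0.1·0.5000 + 0.65·0.1500 + 0.9·0.3500; P(aggressive) ≈ 0.1081, P(balanced) ≈ 0.2108, P(conservative) ≈ 0.6811
After 'fold-or-call': normaliser = 0.1·0.1081 + 0.65·0.2108 + 0.9·0.6811; P(aggressive) ≈ 0.0142, P(balanced) ≈ 0.1801, P(conservative) ≈ 0.8057
After 'fold-or-call': normaliser = 0.1·0.0142 + 0.65·0.1801 + 0.9·0.8057; P(aggressive) ≈ 0.0017, P(balanced) ≈ 0.1388, P(conservative) ≈ 0.8595
After 'raise': normaliser = 0.9·0.0017 + 0.35·0.1388 + 0.1·0.8595; P(aggressive) ≈ 0.0111, P(balanced) ≈ 0.3570, P(conservative) ≈ 0.6318

0.632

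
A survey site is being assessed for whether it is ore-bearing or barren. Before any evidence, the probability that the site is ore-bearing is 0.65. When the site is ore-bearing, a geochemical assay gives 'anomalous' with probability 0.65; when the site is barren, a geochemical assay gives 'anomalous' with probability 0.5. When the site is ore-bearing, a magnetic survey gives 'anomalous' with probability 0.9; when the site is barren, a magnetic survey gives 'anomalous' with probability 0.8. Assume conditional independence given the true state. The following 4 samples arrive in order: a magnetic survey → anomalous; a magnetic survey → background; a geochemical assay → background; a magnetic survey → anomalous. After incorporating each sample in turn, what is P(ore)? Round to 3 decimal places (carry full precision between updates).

0.451

After a magnetic survey='anomalous': P(ore) = 0.9·0.6500 / (0.9·0.6500 + 0.8·0.3500) ≈ 0.6763
After a magnetic survey='background': P(ore) = 0.1·0.6763 / (0.1·0.6763 + 0.2·0.3237) ≈ 0.5109
After a geochemical assay='background': P(ore) = 0.35·0.5109 / (0.35·0.5109 + 0.5·0.4891) ≈ 0.4224
After a magnetic survey='anomalous': P(ore) = 0.9·0.4224 / (0.9·0.4224 + 0.8·0.5776) ≈ 0.4514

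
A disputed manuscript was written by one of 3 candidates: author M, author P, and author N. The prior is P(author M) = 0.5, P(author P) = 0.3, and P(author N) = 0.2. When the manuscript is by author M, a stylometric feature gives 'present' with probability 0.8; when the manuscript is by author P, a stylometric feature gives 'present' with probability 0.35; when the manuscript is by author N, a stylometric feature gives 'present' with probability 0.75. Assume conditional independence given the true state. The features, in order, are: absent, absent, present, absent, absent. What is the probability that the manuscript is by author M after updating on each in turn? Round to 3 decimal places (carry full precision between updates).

0.032

After 'absent': normaliser = 0.2·0.5000 + 0.65·0.3000 + 0.25·0.2000; P(author M) ≈ 0.2899, P(author P) ≈ 0.5652, P(author N) ≈ 0.1449
After 'absent': normaliser = 0.2·0.2899 + 0.65·0.5652 + 0.25·0.1449; P(author M) ≈ 0.1256, P(author P) ≈ 0.7959, P(author N) ≈ 0.0785
After 'present': normaliser = 0.8·0.1256 + 0.35·0.7959 + 0.75·0.0785; P(author M) ≈ 0.2294, P(author P) ≈ 0.6361, P(author N) ≈ 0.1344
After 'absent': normaliser = 0.2·0.2294 + 0.65·0.6361 + 0.25·0.1344; P(author M) ≈ 0.0931, P(author P) ≈ 0.8387, P(author N) ≈ 0.0682
After 'absent': normaliser = 0.2·0.0931 + 0.65·0.8387 + 0.25·0.0682; P(author M) ≈ 0.0320, P(author P) ≈ 0.9386, P(author N) ≈ 0.0293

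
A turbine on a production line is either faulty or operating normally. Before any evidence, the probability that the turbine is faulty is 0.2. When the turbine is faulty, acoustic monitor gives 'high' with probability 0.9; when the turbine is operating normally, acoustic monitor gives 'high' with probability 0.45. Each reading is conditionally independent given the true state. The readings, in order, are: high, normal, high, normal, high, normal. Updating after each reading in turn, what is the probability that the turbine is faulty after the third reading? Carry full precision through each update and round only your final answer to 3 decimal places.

Apply Bayes' rule sequentially, carrying P(faulty) forward.
After 'high': P(faulty) = 0.9·0.2000 / (0.9·0.2000 + 0.45·0.8000) ≈ 0.3333
After 'normal': P(faulty) = 0.1·0.3333 / (0.1·0.3333 + 0.55·0.6667) ≈ 0.0833
After 'high': P(faulty) = 0.9·0.0833 / (0.9·0.0833 + 0.45·0.9167) ≈ 0.1538

0.154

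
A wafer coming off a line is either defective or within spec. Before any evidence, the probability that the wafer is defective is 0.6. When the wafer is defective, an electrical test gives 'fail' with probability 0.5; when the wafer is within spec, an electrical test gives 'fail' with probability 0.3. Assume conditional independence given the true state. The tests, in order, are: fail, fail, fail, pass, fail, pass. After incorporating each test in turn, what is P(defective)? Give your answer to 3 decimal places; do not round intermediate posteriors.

After 'fail': P(defective) = 0.5·0.6000 / (0.5·0.6000 + 0.3·0.4000) ≈ 0.7143
After 'fail': P(defective) = 0.5·0.7143 / (0.5·0.7143 + 0.3·0.2857) ≈ 0.8065
After 'fail': P(defective) = 0.5·0.8065 / (0.5·0.8065 + 0.3·0.1935) ≈ 0.8741
After 'pass': P(defective) = 0.5·0.8741 / (0.5·0.8741 + 0.7·0.1259) ≈ 0.8322
After 'fail': P(defective) = 0.5·0.8322 / (0.5·0.8322 + 0.3·0.1678) ≈ 0.8921
After 'pass': P(defective) = 0.5·0.8921 / (0.5·0.8921 + 0.7·0.1079) ≈ 0.8552

0.855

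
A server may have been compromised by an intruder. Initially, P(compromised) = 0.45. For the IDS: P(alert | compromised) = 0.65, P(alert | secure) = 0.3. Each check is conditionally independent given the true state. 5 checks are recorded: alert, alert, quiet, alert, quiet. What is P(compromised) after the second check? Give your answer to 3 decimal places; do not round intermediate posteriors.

After 'alert': P(compromised) = 0.65·0.4500 / (0.65·0.4500 + 0.3·0.5500) ≈ 0.6393
After 'alert': P(compromised) = 0.65·0.6393 / (0.65·0.6393 + 0.3·0.3607) ≈ 0.7934

0.793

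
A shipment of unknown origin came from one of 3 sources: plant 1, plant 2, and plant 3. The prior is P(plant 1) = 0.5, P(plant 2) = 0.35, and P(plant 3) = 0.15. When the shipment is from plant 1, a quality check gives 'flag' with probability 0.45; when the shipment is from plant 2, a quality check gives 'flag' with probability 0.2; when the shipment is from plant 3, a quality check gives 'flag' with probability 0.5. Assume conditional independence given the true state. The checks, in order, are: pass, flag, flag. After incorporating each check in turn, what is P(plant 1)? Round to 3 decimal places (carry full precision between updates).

Apply Bayes' rule sequentially, carrying P(plant 1) forward.
After 'pass': normaliser = 0.55·0.5000 + 0.8·0.3500 + 0.5·0.1500; P(plant 1) ≈ 0.4365, P(plant 2) ≈ 0.4444, P(plant 3) ≈ 0.1190
After 'flag': normaliser = 0.45·0.4365 + 0.2·0.4444 + 0.5·0.1190; P(plant 1) ≈ 0.5696, P(plant 2) ≈ 0.2578, P(plant 3) ≈ 0.1726
After 'flag': normaliser = 0.45·0.5696 + 0.2·0.2578 + 0.5·0.1726; P(plant 1) ≈ 0.6503, P(plant 2) ≈ 0.1308, P(plant 3) ≈ 0.2189

0.650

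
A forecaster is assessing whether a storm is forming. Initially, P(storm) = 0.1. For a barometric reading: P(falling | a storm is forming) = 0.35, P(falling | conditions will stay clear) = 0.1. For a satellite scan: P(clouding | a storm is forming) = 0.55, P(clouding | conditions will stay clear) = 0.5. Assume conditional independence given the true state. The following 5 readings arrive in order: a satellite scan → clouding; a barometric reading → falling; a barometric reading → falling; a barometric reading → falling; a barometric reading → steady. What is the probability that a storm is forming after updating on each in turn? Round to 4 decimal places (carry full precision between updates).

After a satellite scan='clouding': P(storm) = 0.55·0.1000 / (0.55·0.1000 + 0.5·0.9000) ≈ 0.1089
After a barometric reading='falling': P(storm) = 0.35·0.1089 / (0.35·0.1089 + 0.1·0.8911) ≈ 0.2996
After a barometric reading='falling': P(storm) = 0.35·0.2996 / (0.35·0.2996 + 0.1·0.7004) ≈ 0.5996
After a barometric reading='falling': P(storm) = 0.35·0.5996 / (0.35·0.5996 + 0.1·0.4004) ≈ 0.8398
After a barometric reading='steady': P(storm) = 0.65·0.8398 / (0.65·0.8398 + 0.9·0.1602) ≈ 0.7910

0.7910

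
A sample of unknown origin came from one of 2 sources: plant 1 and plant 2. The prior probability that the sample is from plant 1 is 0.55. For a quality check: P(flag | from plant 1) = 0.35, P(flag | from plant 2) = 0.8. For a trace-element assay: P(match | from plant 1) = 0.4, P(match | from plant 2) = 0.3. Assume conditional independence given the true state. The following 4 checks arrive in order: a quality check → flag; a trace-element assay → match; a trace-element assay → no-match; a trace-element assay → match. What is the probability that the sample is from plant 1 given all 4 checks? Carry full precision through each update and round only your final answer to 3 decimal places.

After a quality check='flag': P(plant 1) = 0.35·0.5500 / (0.35·0.5500 + 0.8·0.4500) ≈ 0.3484
After a trace-element assay='match': P(plant 1) = 0.4·0.3484 / (0.4·0.3484 + 0.3·0.6516) ≈ 0.4162
After a trace-element assay='no-match': P(plant 1) = 0.6·0.4162 / (0.6·0.4162 + 0.7·0.5838) ≈ 0.3793
After a trace-element assay='match': P(plant 1) = 0.4·0.3793 / (0.4·0.3793 + 0.3·0.6207) ≈ 0.4490

0.449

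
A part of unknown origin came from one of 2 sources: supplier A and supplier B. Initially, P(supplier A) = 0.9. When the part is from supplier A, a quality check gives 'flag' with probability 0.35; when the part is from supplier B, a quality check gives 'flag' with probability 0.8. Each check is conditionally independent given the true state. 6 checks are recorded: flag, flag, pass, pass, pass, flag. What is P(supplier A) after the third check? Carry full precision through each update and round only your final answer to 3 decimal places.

Apply Bayes' rule sequentially, carrying P(supplier A) forward.
After 'flag': P(supplier A) = 0.35·0.9000 / (0.35·0.9000 + 0.8·0.1000) ≈ 0.7975
After 'flag': P(supplier A) = 0.35·0.7975 / (0.35·0.7975 + 0.8·0.2025) ≈ 0.6327
After 'pass': P(supplier A) = 0.65·0.6327 / (0.65·0.6327 + 0.2·0.3673) ≈ 0.8485

0.848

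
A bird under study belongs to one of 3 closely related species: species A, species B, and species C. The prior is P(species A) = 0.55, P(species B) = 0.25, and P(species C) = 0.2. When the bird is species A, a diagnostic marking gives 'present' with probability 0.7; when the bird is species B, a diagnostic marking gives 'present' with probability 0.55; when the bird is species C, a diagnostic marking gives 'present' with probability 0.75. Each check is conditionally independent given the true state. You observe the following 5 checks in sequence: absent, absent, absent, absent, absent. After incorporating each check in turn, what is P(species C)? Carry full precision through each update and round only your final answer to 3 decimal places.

0.032

After 'absent': normaliser = 0.3·0.5500 + 0.45·0.2500 + 0.25·0.2000; P(species A) ≈ 0.5038, P(species B) ≈ 0.3435, P(species C) ≈ 0.1527
After 'absent': normaliser = 0.3·0.5038 + 0.45·0.3435 + 0.25·0.1527; P(species A) ≈ 0.4395, P(species B) ≈ 0.4495, P(species C) ≈ 0.1110
After 'absent': normaliser = 0.3·0.4395 + 0.45·0.4495 + 0.25·0.1110; P(species A) ≈ 0.3644, P(species B) ≈ 0.5590, P(species C) ≈ 0.0767
After 'absent': normaliser = 0.3·0.3644 + 0.45·0.5590 + 0.25·0.0767; P(species A) ≈ 0.2876, P(species B) ≈ 0.6619, P(species C) ≈ 0.0504
After 'absent': normaliser = 0.3·0.2876 + 0.45·0.6619 + 0.25·0.0504; P(species A) ≈ 0.2175, P(species B) ≈ 0.7507, P(species C) ≈ 0.0318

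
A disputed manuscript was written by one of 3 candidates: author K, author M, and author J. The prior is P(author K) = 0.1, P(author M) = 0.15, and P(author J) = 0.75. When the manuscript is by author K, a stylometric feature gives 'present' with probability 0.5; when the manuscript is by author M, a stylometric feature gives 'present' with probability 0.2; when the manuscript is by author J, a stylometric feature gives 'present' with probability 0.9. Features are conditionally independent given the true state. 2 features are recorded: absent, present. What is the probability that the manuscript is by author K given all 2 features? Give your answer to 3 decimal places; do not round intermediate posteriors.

After 'absent': normaliser = 0.5·0.1000 + 0.8·0.1500 + 0.1·0.7500; P(author K) ≈ 0.2041, P(author M) ≈ 0.4898, P(author J) ≈ 0.3061
After 'present': normaliser = 0.5·0.2041 + 0.2·0.4898 + 0.9·0.3061; P(author K) ≈ 0.2146, P(author M) ≈ 0.2060, P(author J) ≈ 0.5794

0.215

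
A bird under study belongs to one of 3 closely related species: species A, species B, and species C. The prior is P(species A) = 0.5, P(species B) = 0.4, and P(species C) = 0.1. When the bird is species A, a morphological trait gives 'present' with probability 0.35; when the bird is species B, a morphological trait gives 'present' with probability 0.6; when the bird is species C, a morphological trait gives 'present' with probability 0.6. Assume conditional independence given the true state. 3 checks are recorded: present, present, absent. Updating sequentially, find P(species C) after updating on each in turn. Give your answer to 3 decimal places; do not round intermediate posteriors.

0.129

Each posterior becomes the prior for the next update.
After 'present': normaliser = 0.35·0.5000 + 0.6·0.4000 + 0.6·0.1000; P(species A) ≈ 0.3684, P(species B) ≈ 0.5053, P(species C) ≈ 0.1263
After 'present': normaliser = 0.35·0.3684 + 0.6·0.5053 + 0.6·0.1263; P(species A) ≈ 0.2539, P(species B) ≈ 0.5969, P(species C) ≈ 0.1492
After 'absent': normaliser = 0.65·0.2539 + 0.4·0.5969 + 0.4·0.1492; P(species A) ≈ 0.3561, P(species B) ≈ 0.5151, P(species C) ≈ 0.1288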